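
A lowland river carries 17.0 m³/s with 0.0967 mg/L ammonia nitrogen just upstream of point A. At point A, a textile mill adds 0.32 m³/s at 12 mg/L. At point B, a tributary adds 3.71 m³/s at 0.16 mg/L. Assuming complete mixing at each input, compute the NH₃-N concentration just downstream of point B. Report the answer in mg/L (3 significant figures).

0.289 mg/L

After input A: C = (17·0.0967 + 0.32·12) / 17.32 = 0.3166 mg/L.
After input B: C = (17.32·0.3166 + 3.71·0.16) / 21.03 = 0.289 mg/L.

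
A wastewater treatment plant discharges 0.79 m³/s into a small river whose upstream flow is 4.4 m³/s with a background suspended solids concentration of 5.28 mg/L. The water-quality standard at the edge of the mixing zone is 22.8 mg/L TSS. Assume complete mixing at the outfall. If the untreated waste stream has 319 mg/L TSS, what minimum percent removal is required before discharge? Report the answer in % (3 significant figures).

Mass balance: 22.8·5.19 = 0.79·Cₑ + 4.4·5.28.
Cₑ = (118.3 − 23.23) / 0.79 = 120.4 mg/L.
Required removal = 1 − 120.4/319 = 62.26 %.

62.3 %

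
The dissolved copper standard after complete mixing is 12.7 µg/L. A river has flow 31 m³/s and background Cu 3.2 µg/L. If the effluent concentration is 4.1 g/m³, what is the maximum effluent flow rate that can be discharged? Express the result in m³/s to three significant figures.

0.0721 m³/s

3.2 µg/L = 0.0032 mg/L.
12.7 µg/L = 0.0127 mg/L.
Mass balance at complete mixing: C_std·(Q_w + Q_r) = Q_w·C_e + Q_r·C_b.
Rearranging, Q_w = Q_r·(C_std − C_b)/(C_e − C_std) = 31·(0.0127 − 0.0032) / (4.1 − 0.0127) = 0.07205 m³/s.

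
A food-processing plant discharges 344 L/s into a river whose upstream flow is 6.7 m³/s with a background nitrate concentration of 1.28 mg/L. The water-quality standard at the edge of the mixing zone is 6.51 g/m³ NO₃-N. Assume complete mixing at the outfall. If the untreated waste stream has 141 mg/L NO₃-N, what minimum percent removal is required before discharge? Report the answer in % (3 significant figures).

23.1 %

344 L/s = 0.344 m³/s.
Mass balance: 6.51·7.044 = 0.344·Cₑ + 6.7·1.28.
Cₑ = (45.86 − 8.576) / 0.344 = 108.4 mg/L.
Required removal = 1 − 108.4/141 = 23.14 %.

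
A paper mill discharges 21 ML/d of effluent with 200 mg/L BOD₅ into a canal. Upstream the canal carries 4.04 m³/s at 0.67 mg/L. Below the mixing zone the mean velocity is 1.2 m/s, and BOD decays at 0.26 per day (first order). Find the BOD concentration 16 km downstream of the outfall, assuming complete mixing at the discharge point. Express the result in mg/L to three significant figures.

11.5 mg/L

21 ML/d = 0.2431 m³/s.
After complete mixing, C₀ = (0.2431·200 + 4.04·0.67) / 4.283 = 11.98 mg/L.
Travel time t = 1.6e+04 m / 1.2 m/s = 1.333e+04 s = 0.1543 d.
C = 11.98·exp(−0.26·0.1543) = 11.98·0.9607 = 11.51 mg/L.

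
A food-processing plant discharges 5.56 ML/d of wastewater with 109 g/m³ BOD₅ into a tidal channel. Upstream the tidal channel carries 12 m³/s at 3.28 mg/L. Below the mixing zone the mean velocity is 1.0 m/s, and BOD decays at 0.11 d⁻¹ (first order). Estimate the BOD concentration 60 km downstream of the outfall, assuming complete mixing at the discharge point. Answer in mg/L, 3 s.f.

3.56 mg/L

5.56 ML/d = 0.06435 m³/s.
After complete mixing, C₀ = (0.06435·109 + 12·3.28) / 12.06 = 3.844 mg/L.
Travel time t = 6e+04 m / 1.0 m/s = 6e+04 s = 0.6944 d.
C = 3.844·exp(−0.11·0.6944) = 3.844·0.9265 = 3.561 mg/L.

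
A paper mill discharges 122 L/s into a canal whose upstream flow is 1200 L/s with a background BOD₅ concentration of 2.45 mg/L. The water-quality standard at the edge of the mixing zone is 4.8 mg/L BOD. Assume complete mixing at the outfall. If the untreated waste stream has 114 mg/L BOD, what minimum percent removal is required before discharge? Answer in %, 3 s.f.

122 L/s = 0.122 m³/s.
1200 L/s = 1.2 m³/s.
Mass balance: 4.8·1.322 = 0.122·Cₑ + 1.2·2.45.
Cₑ = (6.346 − 2.94) / 0.122 = 27.91 mg/L.
Required removal = 1 − 27.91/114 = 75.51 %.

75.5 %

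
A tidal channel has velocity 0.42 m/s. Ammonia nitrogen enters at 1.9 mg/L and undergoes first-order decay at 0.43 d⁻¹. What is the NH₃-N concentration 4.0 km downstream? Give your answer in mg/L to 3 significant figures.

1.81 mg/L

Travel time t = 4.0 km / 0.42 m/s = 4000/0.42 = 9524 s = 0.1102 d.
First-order decay: C = 1.9·exp(−0.43·0.1102) = 1.9·0.9537 = 1.812 mg/L.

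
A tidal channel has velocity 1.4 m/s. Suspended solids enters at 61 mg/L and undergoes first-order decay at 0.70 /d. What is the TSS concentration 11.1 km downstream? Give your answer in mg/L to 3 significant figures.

57.2 mg/L

Travel time t = 11.1 km / 1.4 m/s = 1.11e+04/1.4 = 7929 s = 0.09177 d.
First-order decay: C = 61·exp(−0.70·0.09177) = 61·0.9378 = 57.2 mg/L.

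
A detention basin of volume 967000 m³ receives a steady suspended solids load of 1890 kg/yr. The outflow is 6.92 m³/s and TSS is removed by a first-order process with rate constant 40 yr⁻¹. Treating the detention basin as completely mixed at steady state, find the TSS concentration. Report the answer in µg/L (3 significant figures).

Outflow Q = 6.92 m³/s × 3.156e+07 s/yr = 2.184e+08 m³/yr.
Steady-state CSTR mass balance: W = Q·C + k·V·C, so C = W/(Q + kV).
Q + kV = 2.184e+08 + 40·967000 = 2.571e+08 m³/yr.
C = 1890/2.571e+08 = 7.352e-06 kg/m³ = 0.007352 mg/L = 7.352 µg/L.

7.35 µg/L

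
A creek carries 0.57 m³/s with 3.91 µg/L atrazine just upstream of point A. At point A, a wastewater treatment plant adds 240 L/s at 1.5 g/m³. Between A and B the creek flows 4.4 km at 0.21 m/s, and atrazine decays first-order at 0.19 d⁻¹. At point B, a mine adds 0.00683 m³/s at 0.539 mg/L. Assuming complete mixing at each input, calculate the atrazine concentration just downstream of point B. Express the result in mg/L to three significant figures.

3.91 µg/L = 0.00391 mg/L.
240 L/s = 0.24 m³/s.
After input A: C = (0.57·0.00391 + 0.24·1.5) / 0.81 = 0.4472 mg/L.
Over the 4.4 km reach to input B (t = 2.095e+04 s = 0.2425 d), decay gives C = 0.4472·exp(−0.19·0.2425) = 0.4271 mg/L.
After input B: C = (0.81·0.4271 + 0.00683·0.539) / 0.8168 = 0.428 mg/L.

0.428 mg/L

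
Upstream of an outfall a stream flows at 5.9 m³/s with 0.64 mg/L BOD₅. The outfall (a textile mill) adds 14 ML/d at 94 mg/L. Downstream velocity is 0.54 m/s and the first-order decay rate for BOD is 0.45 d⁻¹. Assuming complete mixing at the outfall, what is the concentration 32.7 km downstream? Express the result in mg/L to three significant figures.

2.29 mg/L

14 ML/d = 0.162 m³/s.
After complete mixing, C₀ = (0.162·94 + 5.9·0.64) / 6.062 = 3.135 mg/L.
Travel time t = 3.27e+04 m / 0.54 m/s = 6.056e+04 s = 0.7009 d.
C = 3.135·exp(−0.45·0.7009) = 3.135·0.7295 = 2.287 mg/L.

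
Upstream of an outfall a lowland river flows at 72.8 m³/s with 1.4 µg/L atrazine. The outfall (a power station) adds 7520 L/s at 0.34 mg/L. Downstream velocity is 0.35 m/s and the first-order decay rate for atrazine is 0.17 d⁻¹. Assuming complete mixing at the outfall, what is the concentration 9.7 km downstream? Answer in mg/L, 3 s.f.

7520 L/s = 7.52 m³/s.
1.4 µg/L = 0.0014 mg/L.
After complete mixing, C₀ = (7.52·0.34 + 72.8·0.0014) / 80.32 = 0.0331 mg/L.
Travel time t = 9700 m / 0.35 m/s = 2.771e+04 s = 0.3208 d.
C = 0.0331·exp(−0.17·0.3208) = 0.0331·0.9469 = 0.03134 mg/L.

0.0313 mg/L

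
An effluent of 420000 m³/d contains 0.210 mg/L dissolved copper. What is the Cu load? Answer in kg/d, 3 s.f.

88.2 kg/d

420000 m³/d = 4.861 m³/s.
Mass flux = Q·C = 4.861 m³/s × 0.21 g/m³ = 1.021 g/s.
= 1.021 g/s × 86.4 = 88.2 kg/d.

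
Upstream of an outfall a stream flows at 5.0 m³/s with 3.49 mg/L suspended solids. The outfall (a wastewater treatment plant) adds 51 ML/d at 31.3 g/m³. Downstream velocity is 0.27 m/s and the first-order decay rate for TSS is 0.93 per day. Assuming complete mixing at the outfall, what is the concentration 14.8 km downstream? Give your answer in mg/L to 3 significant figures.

51 ML/d = 0.5903 m³/s.
After complete mixing, C₀ = (0.5903·31.3 + 5·3.49) / 5.59 = 6.426 mg/L.
Travel time t = 1.48e+04 m / 0.27 m/s = 5.481e+04 s = 0.6344 d.
C = 6.426·exp(−0.93·0.6344) = 6.426·0.5543 = 3.562 mg/L.

3.56 mg/L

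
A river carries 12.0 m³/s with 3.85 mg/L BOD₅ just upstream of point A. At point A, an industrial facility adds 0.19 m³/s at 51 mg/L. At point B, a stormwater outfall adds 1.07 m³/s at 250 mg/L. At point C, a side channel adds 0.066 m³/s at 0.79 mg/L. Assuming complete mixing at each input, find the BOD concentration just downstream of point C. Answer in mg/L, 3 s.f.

24.3 mg/L

After input A: C = (12·3.85 + 0.19·51) / 12.19 = 4.585 mg/L.
After input B: C = (12.19·4.585 + 1.07·250) / 13.26 = 24.39 mg/L.
After input C: C = (13.26·24.39 + 0.066·0.79) / 13.33 = 24.27 mg/L.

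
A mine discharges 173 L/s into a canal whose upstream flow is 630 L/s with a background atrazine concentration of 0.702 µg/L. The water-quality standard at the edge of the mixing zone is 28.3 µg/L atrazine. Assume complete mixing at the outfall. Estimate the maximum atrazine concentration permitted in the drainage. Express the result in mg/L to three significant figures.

173 L/s = 0.173 m³/s.
630 L/s = 0.63 m³/s.
0.702 µg/L = 0.000702 mg/L.
28.3 µg/L = 0.0283 mg/L.
Mass balance: 0.0283·0.803 = 0.173·Cₑ + 0.63·0.000702.
Cₑ = (0.02272 − 0.0004423) / 0.173 = 0.1288 mg/L.

0.129 mg/L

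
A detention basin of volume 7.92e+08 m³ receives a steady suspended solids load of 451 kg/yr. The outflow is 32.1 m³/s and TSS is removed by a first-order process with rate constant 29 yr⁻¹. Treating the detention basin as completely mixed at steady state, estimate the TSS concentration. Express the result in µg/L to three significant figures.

Outflow Q = 32.1 m³/s × 3.156e+07 s/yr = 1.013e+09 m³/yr.
Steady-state CSTR mass balance: W = Q·C + k·V·C, so C = W/(Q + kV).
Q + kV = 1.013e+09 + 29·7.92e+08 = 2.398e+10 m³/yr.
C = 451/2.398e+10 = 1.881e-08 kg/m³ = 1.881e-05 mg/L = 0.01881 µg/L.

0.0188 µg/L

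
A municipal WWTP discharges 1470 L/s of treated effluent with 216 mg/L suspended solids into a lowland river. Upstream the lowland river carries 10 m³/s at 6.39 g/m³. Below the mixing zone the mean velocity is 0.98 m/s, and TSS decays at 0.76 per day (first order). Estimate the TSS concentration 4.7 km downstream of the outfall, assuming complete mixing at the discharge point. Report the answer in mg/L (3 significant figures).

1470 L/s = 1.47 m³/s.
After complete mixing, C₀ = (1.47·216 + 10·6.39) / 11.47 = 33.25 mg/L.
Travel time t = 4700 m / 0.98 m/s = 4796 s = 0.05551 d.
C = 33.25·exp(−0.76·0.05551) = 33.25·0.9587 = 31.88 mg/L.

31.9 mg/L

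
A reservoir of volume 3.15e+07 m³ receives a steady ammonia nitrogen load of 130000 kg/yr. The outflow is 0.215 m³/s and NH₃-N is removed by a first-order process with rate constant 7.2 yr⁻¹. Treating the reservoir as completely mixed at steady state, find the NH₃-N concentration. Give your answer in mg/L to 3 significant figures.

Outflow Q = 0.215 m³/s × 3.156e+07 s/yr = 6.785e+06 m³/yr.
Steady-state CSTR mass balance: W = Q·C + k·V·C, so C = W/(Q + kV).
Q + kV = 6.785e+06 + 7.2·3.15e+07 = 2.336e+08 m³/yr.
C = 130000/2.336e+08 = 0.0005565 kg/m³ = 0.5565 mg/L.

0.557 mg/L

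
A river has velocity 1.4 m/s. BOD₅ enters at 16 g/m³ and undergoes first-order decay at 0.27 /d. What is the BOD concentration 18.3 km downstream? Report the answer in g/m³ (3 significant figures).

15.4 g/m³

Travel time t = 18.3 km / 1.4 m/s = 1.83e+04/1.4 = 1.307e+04 s = 0.1513 d.
First-order decay: C = 16·exp(−0.27·0.1513) = 16·0.96 = 15.36 g/m³.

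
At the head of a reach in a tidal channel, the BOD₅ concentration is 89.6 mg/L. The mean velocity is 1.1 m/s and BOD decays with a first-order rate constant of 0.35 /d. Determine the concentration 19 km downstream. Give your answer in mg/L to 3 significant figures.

Travel time t = 19 km / 1.1 m/s = 1.9e+04/1.1 = 1.727e+04 s = 0.1999 d.
First-order decay: C = 89.6·exp(−0.35·0.1999) = 89.6·0.9324 = 83.54 mg/L.

83.5 mg/L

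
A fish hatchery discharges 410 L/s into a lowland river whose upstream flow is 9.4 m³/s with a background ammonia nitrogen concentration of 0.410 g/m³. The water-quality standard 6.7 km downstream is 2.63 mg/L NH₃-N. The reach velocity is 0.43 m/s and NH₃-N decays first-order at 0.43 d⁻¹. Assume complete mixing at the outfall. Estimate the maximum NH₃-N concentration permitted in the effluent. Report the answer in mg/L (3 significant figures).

410 L/s = 0.41 m³/s.
Travel time to the compliance point: t = 6700/0.43 = 1.558e+04 s = 0.1803 d; decay factor exp(−0.43·0.1803) = 0.9254.
So the concentration just after mixing may be at most 2.63/0.9254 = 2.842 mg/L.
Mass balance: 2.842·9.81 = 0.41·Cₑ + 9.4·0.41.
Cₑ = (27.88 − 3.854) / 0.41 = 58.6 mg/L.

58.6 mg/L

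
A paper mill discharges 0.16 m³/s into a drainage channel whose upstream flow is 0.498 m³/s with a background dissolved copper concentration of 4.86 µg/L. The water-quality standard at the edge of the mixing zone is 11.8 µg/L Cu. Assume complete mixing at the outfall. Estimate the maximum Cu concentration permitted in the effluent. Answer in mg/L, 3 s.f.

4.86 µg/L = 0.00486 mg/L.
11.8 µg/L = 0.0118 mg/L.
Mass balance: 0.0118·0.658 = 0.16·Cₑ + 0.498·0.00486.
Cₑ = (0.007764 − 0.00242) / 0.16 = 0.0334 mg/L.

0.0334 mg/L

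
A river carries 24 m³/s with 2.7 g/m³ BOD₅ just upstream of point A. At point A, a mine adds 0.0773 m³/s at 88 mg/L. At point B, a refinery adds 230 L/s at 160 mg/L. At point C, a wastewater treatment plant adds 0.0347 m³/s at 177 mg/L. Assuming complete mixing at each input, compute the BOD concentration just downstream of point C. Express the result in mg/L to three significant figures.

4.71 mg/L

After input A: C = (24·2.7 + 0.0773·88) / 24.08 = 2.974 mg/L.
230 L/s = 0.23 m³/s.
After input B: C = (24.08·2.974 + 0.23·160) / 24.31 = 4.46 mg/L.
After input C: C = (24.31·4.46 + 0.0347·177) / 24.34 = 4.706 mg/L.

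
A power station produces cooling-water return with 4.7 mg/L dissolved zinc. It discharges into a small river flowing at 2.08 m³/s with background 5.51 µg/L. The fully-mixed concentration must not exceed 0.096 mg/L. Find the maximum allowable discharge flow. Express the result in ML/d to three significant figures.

5.51 µg/L = 0.00551 mg/L.
Mass balance at complete mixing: C_std·(Q_w + Q_r) = Q_w·C_e + Q_r·C_b.
Rearranging, Q_w = Q_r·(C_std − C_b)/(C_e − C_std) = 2.08·(0.096 − 0.00551) / (4.7 − 0.096) = 0.04088 m³/s.
= 3.532 ML/d.

3.53 ML/d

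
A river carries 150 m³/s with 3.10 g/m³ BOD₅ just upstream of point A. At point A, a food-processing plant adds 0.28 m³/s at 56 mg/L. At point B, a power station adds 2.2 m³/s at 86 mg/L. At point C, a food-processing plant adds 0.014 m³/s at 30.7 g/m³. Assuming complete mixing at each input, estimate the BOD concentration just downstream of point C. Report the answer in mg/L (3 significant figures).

4.40 mg/L

After input A: C = (150·3.1 + 0.28·56) / 150.3 = 3.199 mg/L.
After input B: C = (150.3·3.199 + 2.2·86) / 152.5 = 4.393 mg/L.
After input C: C = (152.5·4.393 + 0.014·30.7) / 152.5 = 4.396 mg/L.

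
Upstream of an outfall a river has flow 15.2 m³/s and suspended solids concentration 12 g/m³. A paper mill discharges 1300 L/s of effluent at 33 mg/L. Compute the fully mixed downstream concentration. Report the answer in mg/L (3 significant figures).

1300 L/s = 1.3 m³/s.
Conservation of mass across the mixing zone: C = (1.3·33 + 15.2·12) / (1.3 + 15.2) = 225.3/16.5 = 13.65 mg/L.

13.7 mg/L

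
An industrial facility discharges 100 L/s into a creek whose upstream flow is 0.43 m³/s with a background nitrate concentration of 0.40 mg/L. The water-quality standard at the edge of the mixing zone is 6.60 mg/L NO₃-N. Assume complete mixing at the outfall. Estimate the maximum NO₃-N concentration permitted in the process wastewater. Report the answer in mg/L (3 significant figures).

100 L/s = 0.1 m³/s.
Mass balance: 6.6·0.53 = 0.1·Cₑ + 0.43·0.4.
Cₑ = (3.498 − 0.172) / 0.1 = 33.26 mg/L.

33.3 mg/L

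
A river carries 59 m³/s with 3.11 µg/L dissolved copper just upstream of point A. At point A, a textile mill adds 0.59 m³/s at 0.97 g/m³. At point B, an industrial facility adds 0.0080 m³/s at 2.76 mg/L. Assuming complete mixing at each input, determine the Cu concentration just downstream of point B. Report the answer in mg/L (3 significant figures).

0.0131 mg/L

3.11 µg/L = 0.00311 mg/L.
After input A: C = (59·0.00311 + 0.59·0.97) / 59.59 = 0.01268 mg/L.
After input B: C = (59.59·0.01268 + 0.008·2.76) / 59.6 = 0.01305 mg/L.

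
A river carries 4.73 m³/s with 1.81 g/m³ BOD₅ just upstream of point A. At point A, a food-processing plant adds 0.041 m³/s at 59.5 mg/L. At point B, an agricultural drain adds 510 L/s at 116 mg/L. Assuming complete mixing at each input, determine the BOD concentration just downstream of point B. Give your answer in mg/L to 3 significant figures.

13.3 mg/L

After input A: C = (4.73·1.81 + 0.041·59.5) / 4.771 = 2.306 mg/L.
510 L/s = 0.51 m³/s.
After input B: C = (4.771·2.306 + 0.51·116) / 5.281 = 13.29 mg/L.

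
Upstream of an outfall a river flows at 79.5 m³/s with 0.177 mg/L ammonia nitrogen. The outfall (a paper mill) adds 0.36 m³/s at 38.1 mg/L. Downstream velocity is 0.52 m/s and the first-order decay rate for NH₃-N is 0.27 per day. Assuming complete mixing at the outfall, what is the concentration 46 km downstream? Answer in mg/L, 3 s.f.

After complete mixing, C₀ = (0.36·38.1 + 79.5·0.177) / 79.86 = 0.348 mg/L.
Travel time t = 4.6e+04 m / 0.52 m/s = 8.846e+04 s = 1.024 d.
C = 0.348·exp(−0.27·1.024) = 0.348·0.7585 = 0.2639 mg/L.

0.264 mg/L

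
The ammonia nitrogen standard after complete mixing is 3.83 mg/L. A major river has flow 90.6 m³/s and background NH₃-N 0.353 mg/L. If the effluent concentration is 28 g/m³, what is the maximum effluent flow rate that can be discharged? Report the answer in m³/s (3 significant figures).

Mass balance at complete mixing: C_std·(Q_w + Q_r) = Q_w·C_e + Q_r·C_b.
Rearranging, Q_w = Q_r·(C_std − C_b)/(C_e − C_std) = 90.6·(3.83 − 0.353) / (28 − 3.83) = 13.03 m³/s.

13.0 m³/s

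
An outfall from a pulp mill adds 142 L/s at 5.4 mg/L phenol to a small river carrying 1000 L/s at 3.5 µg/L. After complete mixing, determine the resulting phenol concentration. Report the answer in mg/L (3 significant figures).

0.675 mg/L

142 L/s = 0.142 m³/s.
1000 L/s = 1 m³/s.
3.5 µg/L = 0.0035 mg/L.
By mass balance at complete mixing, C = (0.142·5.4 + 1·0.0035) / (0.142 + 1) = 0.7703/1.142 = 0.6745 mg/L.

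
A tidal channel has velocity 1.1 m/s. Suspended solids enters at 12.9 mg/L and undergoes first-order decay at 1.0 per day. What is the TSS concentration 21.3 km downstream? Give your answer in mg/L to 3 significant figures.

10.3 mg/L

Travel time t = 21.3 km / 1.1 m/s = 2.13e+04/1.1 = 1.936e+04 s = 0.2241 d.
First-order decay: C = 12.9·exp(−1.0·0.2241) = 12.9·0.7992 = 10.31 mg/L.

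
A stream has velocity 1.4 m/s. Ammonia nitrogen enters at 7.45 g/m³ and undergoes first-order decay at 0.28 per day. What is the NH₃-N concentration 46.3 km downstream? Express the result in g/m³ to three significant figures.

6.69 g/m³

Travel time t = 46.3 km / 1.4 m/s = 4.63e+04/1.4 = 3.307e+04 s = 0.3828 d.
First-order decay: C = 7.45·exp(−0.28·0.3828) = 7.45·0.8984 = 6.693 g/m³.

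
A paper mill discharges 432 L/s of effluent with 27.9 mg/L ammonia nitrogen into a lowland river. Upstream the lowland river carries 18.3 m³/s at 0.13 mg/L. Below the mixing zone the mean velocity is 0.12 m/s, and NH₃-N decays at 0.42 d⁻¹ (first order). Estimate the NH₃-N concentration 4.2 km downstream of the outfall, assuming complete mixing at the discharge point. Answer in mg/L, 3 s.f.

0.650 mg/L

432 L/s = 0.432 m³/s.
After complete mixing, C₀ = (0.432·27.9 + 18.3·0.13) / 18.73 = 0.7704 mg/L.
Travel time t = 4200 m / 0.12 m/s = 3.5e+04 s = 0.4051 d.
C = 0.7704·exp(−0.42·0.4051) = 0.7704·0.8435 = 0.6499 mg/L.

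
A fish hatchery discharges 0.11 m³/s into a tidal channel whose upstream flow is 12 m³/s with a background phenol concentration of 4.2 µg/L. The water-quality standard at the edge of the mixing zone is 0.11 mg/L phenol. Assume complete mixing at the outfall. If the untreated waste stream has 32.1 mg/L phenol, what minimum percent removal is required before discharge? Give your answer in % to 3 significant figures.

4.2 µg/L = 0.0042 mg/L.
Mass balance: 0.11·12.11 = 0.11·Cₑ + 12·0.0042.
Cₑ = (1.332 − 0.0504) / 0.11 = 11.65 mg/L.
Required removal = 1 − 11.65/32.1 = 63.7 %.

63.7 %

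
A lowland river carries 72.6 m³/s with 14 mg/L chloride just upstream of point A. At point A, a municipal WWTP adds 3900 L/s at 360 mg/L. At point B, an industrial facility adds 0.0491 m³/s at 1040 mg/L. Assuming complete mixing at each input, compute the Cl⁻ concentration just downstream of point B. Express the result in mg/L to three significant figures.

32.3 mg/L

3900 L/s = 3.9 m³/s.
After input A: C = (72.6·14 + 3.9·360) / 76.5 = 31.64 mg/L.
After input B: C = (76.5·31.64 + 0.0491·1040) / 76.55 = 32.29 mg/L.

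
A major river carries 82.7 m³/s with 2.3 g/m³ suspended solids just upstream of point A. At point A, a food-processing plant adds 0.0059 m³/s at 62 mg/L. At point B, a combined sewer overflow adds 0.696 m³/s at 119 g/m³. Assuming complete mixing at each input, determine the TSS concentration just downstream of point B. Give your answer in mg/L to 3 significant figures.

3.28 mg/L

After input A: C = (82.7·2.3 + 0.0059·62) / 82.71 = 2.304 mg/L.
After input B: C = (82.71·2.304 + 0.696·119) / 83.4 = 3.278 mg/L.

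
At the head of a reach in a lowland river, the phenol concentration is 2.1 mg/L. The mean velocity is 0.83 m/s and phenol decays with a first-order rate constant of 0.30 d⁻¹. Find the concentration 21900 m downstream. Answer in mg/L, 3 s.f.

Travel time t = 21900 m / 0.83 m/s = 2.19e+04/0.83 = 2.639e+04 s = 0.3054 d.
First-order decay: C = 2.1·exp(−0.30·0.3054) = 2.1·0.9125 = 1.916 mg/L.

1.92 mg/L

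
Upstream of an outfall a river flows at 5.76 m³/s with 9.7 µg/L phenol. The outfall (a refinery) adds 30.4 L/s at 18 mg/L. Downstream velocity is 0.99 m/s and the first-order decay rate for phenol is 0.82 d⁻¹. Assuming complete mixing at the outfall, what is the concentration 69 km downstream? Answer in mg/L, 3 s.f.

0.0538 mg/L

30.4 L/s = 0.0304 m³/s.
9.7 µg/L = 0.0097 mg/L.
After complete mixing, C₀ = (0.0304·18 + 5.76·0.0097) / 5.79 = 0.1042 mg/L.
Travel time t = 6.9e+04 m / 0.99 m/s = 6.97e+04 s = 0.8067 d.
C = 0.1042·exp(−0.82·0.8067) = 0.1042·0.5161 = 0.05375 mg/L.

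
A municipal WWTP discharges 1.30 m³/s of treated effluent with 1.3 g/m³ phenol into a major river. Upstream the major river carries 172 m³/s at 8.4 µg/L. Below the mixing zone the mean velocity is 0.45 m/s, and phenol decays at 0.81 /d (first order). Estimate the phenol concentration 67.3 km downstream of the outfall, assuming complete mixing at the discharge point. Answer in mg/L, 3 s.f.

8.4 µg/L = 0.0084 mg/L.
After complete mixing, C₀ = (1.3·1.3 + 172·0.0084) / 173.3 = 0.01809 mg/L.
Travel time t = 6.73e+04 m / 0.45 m/s = 1.496e+05 s = 1.731 d.
C = 0.01809·exp(−0.81·1.731) = 0.01809·0.2461 = 0.004451 mg/L.

0.00445 mg/L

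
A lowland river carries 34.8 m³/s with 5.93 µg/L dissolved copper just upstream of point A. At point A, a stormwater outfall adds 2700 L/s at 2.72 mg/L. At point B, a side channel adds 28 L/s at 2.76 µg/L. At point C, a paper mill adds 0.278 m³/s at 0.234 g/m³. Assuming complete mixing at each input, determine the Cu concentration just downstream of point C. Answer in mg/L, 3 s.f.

0.201 mg/L

5.93 µg/L = 0.00593 mg/L.
2700 L/s = 2.7 m³/s.
After input A: C = (34.8·0.00593 + 2.7·2.72) / 37.5 = 0.2013 mg/L.
28 L/s = 0.028 m³/s.
2.76 µg/L = 0.00276 mg/L.
After input B: C = (37.5·0.2013 + 0.028·0.00276) / 37.53 = 0.2012 mg/L.
After input C: C = (37.53·0.2012 + 0.278·0.234) / 37.81 = 0.2014 mg/L.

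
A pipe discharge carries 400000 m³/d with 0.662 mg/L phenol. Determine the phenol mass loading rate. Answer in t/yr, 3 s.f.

400000 m³/d = 4.63 m³/s.
Mass flux = Q·C = 4.63 m³/s × 0.662 g/m³ = 3.065 g/s.
= 3.065 g/s × 31.56 = 96.72 t/yr.

96.7 t/yr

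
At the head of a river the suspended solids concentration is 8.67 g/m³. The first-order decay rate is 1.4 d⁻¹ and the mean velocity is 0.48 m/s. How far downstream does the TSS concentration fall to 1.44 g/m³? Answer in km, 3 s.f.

53.2 km

From C = C₀·e^(−kt), t = ln(C₀/C)/k = ln(8.67/1.44)/1.4 = 1.795/1.4 = 1.282 d.
Distance = v·t = 0.48 m/s × 1.108e+05 s = 5.318e+04 m = 53.18 km.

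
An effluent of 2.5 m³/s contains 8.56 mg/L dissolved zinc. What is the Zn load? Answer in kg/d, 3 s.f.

1850 kg/d

Mass flux = Q·C = 2.5 m³/s × 8.56 g/m³ = 21.4 g/s.
= 21.4 g/s × 86.4 = 1849 kg/d.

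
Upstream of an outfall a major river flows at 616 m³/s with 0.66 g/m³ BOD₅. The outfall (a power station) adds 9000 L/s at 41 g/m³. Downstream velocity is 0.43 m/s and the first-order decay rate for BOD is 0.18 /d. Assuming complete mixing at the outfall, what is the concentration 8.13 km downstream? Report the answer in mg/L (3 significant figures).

9000 L/s = 9 m³/s.
After complete mixing, C₀ = (9·41 + 616·0.66) / 625 = 1.241 mg/L.
Travel time t = 8130 m / 0.43 m/s = 1.891e+04 s = 0.2188 d.
C = 1.241·exp(−0.18·0.2188) = 1.241·0.9614 = 1.193 mg/L.

1.19 mg/L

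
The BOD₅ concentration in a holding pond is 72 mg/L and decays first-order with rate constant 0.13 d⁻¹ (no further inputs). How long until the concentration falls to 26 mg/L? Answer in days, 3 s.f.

t = ln(C₀/C)/k = ln(72/26)/0.13 = 1.019/0.13 = 7.835 d.

7.84 d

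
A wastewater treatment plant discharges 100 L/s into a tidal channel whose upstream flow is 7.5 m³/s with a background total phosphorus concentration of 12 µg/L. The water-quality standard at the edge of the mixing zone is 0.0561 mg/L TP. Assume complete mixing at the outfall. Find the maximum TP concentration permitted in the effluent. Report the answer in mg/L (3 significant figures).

3.36 mg/L

100 L/s = 0.1 m³/s.
12 µg/L = 0.012 mg/L.
Mass balance: 0.0561·7.6 = 0.1·Cₑ + 7.5·0.012.
Cₑ = (0.4264 − 0.09) / 0.1 = 3.364 mg/L.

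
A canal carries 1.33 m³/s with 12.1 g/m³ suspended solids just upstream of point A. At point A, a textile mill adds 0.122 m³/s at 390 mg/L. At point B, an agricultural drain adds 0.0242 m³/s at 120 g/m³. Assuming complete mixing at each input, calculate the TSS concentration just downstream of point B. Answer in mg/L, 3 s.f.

After input A: C = (1.33·12.1 + 0.122·390) / 1.452 = 43.85 mg/L.
After input B: C = (1.452·43.85 + 0.0242·120) / 1.476 = 45.1 mg/L.

45.1 mg/L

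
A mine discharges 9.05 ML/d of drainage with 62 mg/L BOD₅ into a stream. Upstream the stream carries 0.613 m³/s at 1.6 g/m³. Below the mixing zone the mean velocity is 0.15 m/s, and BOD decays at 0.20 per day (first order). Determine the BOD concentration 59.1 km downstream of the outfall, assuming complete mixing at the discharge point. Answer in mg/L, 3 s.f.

4.18 mg/L

9.05 ML/d = 0.1047 m³/s.
After complete mixing, C₀ = (0.1047·62 + 0.613·1.6) / 0.7177 = 10.41 mg/L.
Travel time t = 5.91e+04 m / 0.15 m/s = 3.94e+05 s = 4.56 d.
C = 10.41·exp(−0.20·4.56) = 10.41·0.4017 = 4.184 mg/L.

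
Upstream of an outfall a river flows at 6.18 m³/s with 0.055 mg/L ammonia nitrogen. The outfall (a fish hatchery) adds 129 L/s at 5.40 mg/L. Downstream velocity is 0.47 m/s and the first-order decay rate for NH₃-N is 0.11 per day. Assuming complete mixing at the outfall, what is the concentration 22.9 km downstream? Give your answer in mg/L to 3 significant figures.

129 L/s = 0.129 m³/s.
After complete mixing, C₀ = (0.129·5.4 + 6.18·0.055) / 6.309 = 0.1643 mg/L.
Travel time t = 2.29e+04 m / 0.47 m/s = 4.872e+04 s = 0.5639 d.
C = 0.1643·exp(−0.11·0.5639) = 0.1643·0.9399 = 0.1544 mg/L.

0.154 mg/L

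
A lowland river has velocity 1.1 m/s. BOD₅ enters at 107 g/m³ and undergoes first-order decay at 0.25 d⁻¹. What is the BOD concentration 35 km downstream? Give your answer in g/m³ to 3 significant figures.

Travel time t = 35 km / 1.1 m/s = 3.5e+04/1.1 = 3.182e+04 s = 0.3683 d.
First-order decay: C = 107·exp(−0.25·0.3683) = 107·0.912 = 97.59 g/m³.

97.6 g/m³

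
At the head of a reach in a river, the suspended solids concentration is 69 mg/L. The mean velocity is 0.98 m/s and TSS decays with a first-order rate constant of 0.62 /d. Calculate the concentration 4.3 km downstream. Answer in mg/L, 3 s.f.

66.9 mg/L

Travel time t = 4.3 km / 0.98 m/s = 4300/0.98 = 4388 s = 0.05078 d.
First-order decay: C = 69·exp(−0.62·0.05078) = 69·0.969 = 66.86 mg/L.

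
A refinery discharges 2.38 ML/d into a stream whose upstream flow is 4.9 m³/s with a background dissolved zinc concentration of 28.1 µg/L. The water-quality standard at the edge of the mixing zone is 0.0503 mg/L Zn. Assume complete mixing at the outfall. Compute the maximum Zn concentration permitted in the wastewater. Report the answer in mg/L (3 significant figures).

2.38 ML/d = 0.02755 m³/s.
28.1 µg/L = 0.0281 mg/L.
Mass balance: 0.0503·4.928 = 0.02755·Cₑ + 4.9·0.0281.
Cₑ = (0.2479 − 0.1377) / 0.02755 = 3.999 mg/L.

4.00 mg/L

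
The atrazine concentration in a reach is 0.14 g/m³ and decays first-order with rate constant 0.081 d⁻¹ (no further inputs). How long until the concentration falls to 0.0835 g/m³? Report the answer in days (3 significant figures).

6.38 d

t = ln(C₀/C)/k = ln(0.14/0.0835)/0.081 = 0.5168/0.081 = 6.38 d.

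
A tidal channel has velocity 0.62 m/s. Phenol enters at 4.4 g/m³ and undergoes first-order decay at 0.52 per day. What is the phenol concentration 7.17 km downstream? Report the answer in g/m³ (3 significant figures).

4.10 g/m³

Travel time t = 7.17 km / 0.62 m/s = 7170/0.62 = 1.156e+04 s = 0.1338 d.
First-order decay: C = 4.4·exp(−0.52·0.1338) = 4.4·0.9328 = 4.104 g/m³.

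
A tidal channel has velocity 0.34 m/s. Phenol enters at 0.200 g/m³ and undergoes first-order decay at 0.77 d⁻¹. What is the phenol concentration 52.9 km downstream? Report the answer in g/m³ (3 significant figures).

0.0500 g/m³

Travel time t = 52.9 km / 0.34 m/s = 5.29e+04/0.34 = 1.556e+05 s = 1.801 d.
First-order decay: C = 0.200·exp(−0.77·1.801) = 0.200·0.2499 = 0.04998 g/m³.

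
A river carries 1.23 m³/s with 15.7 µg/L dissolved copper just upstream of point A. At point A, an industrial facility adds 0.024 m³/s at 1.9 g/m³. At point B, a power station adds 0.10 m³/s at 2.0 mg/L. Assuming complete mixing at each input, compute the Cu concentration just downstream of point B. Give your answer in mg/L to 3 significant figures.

0.196 mg/L

15.7 µg/L = 0.0157 mg/L.
After input A: C = (1.23·0.0157 + 0.024·1.9) / 1.254 = 0.05176 mg/L.
After input B: C = (1.254·0.05176 + 0.1·2) / 1.354 = 0.1957 mg/L.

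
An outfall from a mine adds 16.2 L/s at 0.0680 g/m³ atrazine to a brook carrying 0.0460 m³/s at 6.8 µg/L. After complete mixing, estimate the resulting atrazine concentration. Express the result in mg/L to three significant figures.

0.0227 mg/L

16.2 L/s = 0.0162 m³/s.
6.8 µg/L = 0.0068 mg/L.
By mass balance at complete mixing, C = (0.0162·0.068 + 0.046·0.0068) / (0.0162 + 0.046) = 0.001414/0.0622 = 0.02274 mg/L.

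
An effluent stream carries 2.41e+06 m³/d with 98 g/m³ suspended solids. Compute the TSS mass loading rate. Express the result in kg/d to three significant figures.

2.41e+06 m³/d = 27.89 m³/s.
Mass flux = Q·C = 27.89 m³/s × 98 g/m³ = 2734 g/s.
= 2734 g/s × 86.4 = 2.362e+05 kg/d.

236000 kg/d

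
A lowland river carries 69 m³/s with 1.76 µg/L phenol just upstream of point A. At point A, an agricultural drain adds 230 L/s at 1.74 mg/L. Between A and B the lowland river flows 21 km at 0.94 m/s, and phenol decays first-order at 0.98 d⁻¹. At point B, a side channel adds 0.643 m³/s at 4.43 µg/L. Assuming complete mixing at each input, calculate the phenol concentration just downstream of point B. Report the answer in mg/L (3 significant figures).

0.00584 mg/L

1.76 µg/L = 0.00176 mg/L.
230 L/s = 0.23 m³/s.
After input A: C = (69·0.00176 + 0.23·1.74) / 69.23 = 0.007535 mg/L.
Over the 21 km reach to input B (t = 2.234e+04 s = 0.2586 d), decay gives C = 0.007535·exp(−0.98·0.2586) = 0.005848 mg/L.
4.43 µg/L = 0.00443 mg/L.
After input B: C = (69.23·0.005848 + 0.643·0.00443) / 69.87 = 0.005835 mg/L.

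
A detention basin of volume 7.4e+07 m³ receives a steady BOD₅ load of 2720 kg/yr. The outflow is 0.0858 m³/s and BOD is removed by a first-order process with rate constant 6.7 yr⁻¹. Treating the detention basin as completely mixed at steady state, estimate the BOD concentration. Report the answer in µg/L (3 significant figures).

Outflow Q = 0.0858 m³/s × 3.156e+07 s/yr = 2.708e+06 m³/yr.
Steady-state CSTR mass balance: W = Q·C + k·V·C, so C = W/(Q + kV).
Q + kV = 2.708e+06 + 6.7·7.4e+07 = 4.985e+08 m³/yr.
C = 2720/4.985e+08 = 5.456e-06 kg/m³ = 0.005456 mg/L = 5.456 µg/L.

5.46 µg/L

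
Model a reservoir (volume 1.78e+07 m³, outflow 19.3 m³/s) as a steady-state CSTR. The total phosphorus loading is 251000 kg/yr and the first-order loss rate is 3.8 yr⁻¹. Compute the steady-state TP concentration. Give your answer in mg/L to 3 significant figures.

Outflow Q = 19.3 m³/s × 3.156e+07 s/yr = 6.091e+08 m³/yr.
Steady-state CSTR mass balance: W = Q·C + k·V·C, so C = W/(Q + kV).
Q + kV = 6.091e+08 + 3.8·1.78e+07 = 6.767e+08 m³/yr.
C = 251000/6.767e+08 = 0.0003709 kg/m³ = 0.3709 mg/L.

0.371 mg/L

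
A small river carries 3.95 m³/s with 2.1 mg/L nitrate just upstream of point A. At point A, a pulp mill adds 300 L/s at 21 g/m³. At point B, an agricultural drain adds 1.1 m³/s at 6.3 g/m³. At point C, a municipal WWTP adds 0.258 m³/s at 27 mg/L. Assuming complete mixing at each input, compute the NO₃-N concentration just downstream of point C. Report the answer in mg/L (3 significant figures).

300 L/s = 0.3 m³/s.
After input A: C = (3.95·2.1 + 0.3·21) / 4.25 = 3.434 mg/L.
After input B: C = (4.25·3.434 + 1.1·6.3) / 5.35 = 4.023 mg/L.
After input C: C = (5.35·4.023 + 0.258·27) / 5.608 = 5.08 mg/L.

5.08 mg/L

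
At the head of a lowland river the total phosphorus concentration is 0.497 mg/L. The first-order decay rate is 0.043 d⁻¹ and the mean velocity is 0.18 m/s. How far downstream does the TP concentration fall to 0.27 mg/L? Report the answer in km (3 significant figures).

221 km

From C = C₀·e^(−kt), t = ln(C₀/C)/k = ln(0.497/0.27)/0.043 = 0.6102/0.043 = 14.19 d.
Distance = v·t = 0.18 m/s × 1.226e+06 s = 2.207e+05 m = 220.7 km.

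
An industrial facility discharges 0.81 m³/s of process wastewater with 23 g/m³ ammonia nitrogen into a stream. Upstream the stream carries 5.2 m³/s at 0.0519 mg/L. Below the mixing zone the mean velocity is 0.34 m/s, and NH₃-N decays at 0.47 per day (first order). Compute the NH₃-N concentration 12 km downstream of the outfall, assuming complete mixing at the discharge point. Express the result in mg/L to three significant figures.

After complete mixing, C₀ = (0.81·23 + 5.2·0.0519) / 6.01 = 3.145 mg/L.
Travel time t = 1.2e+04 m / 0.34 m/s = 3.529e+04 s = 0.4085 d.
C = 3.145·exp(−0.47·0.4085) = 3.145·0.8253 = 2.595 mg/L.

2.60 mg/L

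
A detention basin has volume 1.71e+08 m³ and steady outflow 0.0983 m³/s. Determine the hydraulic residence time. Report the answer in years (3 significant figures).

55.1 yr

Q = 0.0983 m³/s × 3.156e+07 s/yr = 3.102e+06 m³/yr.
Hydraulic residence time τ = V/Q = 1.71e+08/3.102e+06 = 55.12 yr.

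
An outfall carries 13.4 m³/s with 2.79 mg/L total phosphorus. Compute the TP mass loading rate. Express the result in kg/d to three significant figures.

3230 kg/d

Mass flux = Q·C = 13.4 m³/s × 2.79 g/m³ = 37.39 g/s.
= 37.39 g/s × 86.4 = 3230 kg/d.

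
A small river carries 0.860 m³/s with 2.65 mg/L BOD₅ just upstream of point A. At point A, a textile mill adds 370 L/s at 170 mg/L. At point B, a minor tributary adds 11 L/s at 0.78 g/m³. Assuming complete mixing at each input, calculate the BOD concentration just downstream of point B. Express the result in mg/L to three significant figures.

370 L/s = 0.37 m³/s.
After input A: C = (0.86·2.65 + 0.37·170) / 1.23 = 52.99 mg/L.
11 L/s = 0.011 m³/s.
After input B: C = (1.23·52.99 + 0.011·0.78) / 1.241 = 52.53 mg/L.

52.5 mg/L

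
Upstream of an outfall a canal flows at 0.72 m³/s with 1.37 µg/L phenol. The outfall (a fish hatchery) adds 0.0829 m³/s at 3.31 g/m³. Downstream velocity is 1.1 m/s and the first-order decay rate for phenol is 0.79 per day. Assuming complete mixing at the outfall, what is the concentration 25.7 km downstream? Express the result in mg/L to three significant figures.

0.277 mg/L

1.37 µg/L = 0.00137 mg/L.
After complete mixing, C₀ = (0.0829·3.31 + 0.72·0.00137) / 0.8029 = 0.343 mg/L.
Travel time t = 2.57e+04 m / 1.1 m/s = 2.336e+04 s = 0.2704 d.
C = 0.343·exp(−0.79·0.2704) = 0.343·0.8077 = 0.277 mg/L.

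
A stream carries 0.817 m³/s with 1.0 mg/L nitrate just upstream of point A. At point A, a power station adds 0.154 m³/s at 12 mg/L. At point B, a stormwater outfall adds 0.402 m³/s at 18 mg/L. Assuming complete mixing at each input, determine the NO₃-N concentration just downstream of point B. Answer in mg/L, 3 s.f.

After input A: C = (0.817·1 + 0.154·12) / 0.971 = 2.745 mg/L.
After input B: C = (0.971·2.745 + 0.402·18) / 1.373 = 7.211 mg/L.

7.21 mg/L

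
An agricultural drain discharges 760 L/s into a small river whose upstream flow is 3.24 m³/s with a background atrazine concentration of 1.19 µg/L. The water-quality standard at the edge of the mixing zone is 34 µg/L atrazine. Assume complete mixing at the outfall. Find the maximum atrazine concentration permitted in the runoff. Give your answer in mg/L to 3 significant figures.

760 L/s = 0.76 m³/s.
1.19 µg/L = 0.00119 mg/L.
34 µg/L = 0.034 mg/L.
Mass balance: 0.034·4 = 0.76·Cₑ + 3.24·0.00119.
Cₑ = (0.136 − 0.003856) / 0.76 = 0.1739 mg/L.

0.174 mg/L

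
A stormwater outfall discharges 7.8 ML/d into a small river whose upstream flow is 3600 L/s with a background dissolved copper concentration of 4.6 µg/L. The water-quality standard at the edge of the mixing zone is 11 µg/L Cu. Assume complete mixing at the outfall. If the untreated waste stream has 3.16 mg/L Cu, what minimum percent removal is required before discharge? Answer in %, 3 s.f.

91.6 %

7.8 ML/d = 0.09028 m³/s.
3600 L/s = 3.6 m³/s.
4.6 µg/L = 0.0046 mg/L.
11 µg/L = 0.011 mg/L.
Mass balance: 0.011·3.69 = 0.09028·Cₑ + 3.6·0.0046.
Cₑ = (0.04059 − 0.01656) / 0.09028 = 0.2662 mg/L.
Required removal = 1 − 0.2662/3.16 = 91.58 %.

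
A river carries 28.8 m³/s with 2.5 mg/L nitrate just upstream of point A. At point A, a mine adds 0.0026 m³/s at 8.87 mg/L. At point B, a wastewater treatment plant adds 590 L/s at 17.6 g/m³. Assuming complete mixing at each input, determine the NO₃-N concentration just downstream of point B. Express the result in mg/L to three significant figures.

After input A: C = (28.8·2.5 + 0.0026·8.87) / 28.8 = 2.501 mg/L.
590 L/s = 0.59 m³/s.
After input B: C = (28.8·2.501 + 0.59·17.6) / 29.39 = 2.804 mg/L.

2.80 mg/L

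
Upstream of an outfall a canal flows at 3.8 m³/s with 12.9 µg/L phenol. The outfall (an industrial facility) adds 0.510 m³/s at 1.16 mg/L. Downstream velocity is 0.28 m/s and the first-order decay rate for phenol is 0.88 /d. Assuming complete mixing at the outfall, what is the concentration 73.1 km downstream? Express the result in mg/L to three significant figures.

12.9 µg/L = 0.0129 mg/L.
After complete mixing, C₀ = (0.51·1.16 + 3.8·0.0129) / 4.31 = 0.1486 mg/L.
Travel time t = 7.31e+04 m / 0.28 m/s = 2.611e+05 s = 3.022 d.
C = 0.1486·exp(−0.88·3.022) = 0.1486·0.07001 = 0.01041 mg/L.

0.0104 mg/L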